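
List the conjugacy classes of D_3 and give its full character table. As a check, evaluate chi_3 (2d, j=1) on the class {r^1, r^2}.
Conjugacy classes: {e} of size 1, {r^1, r^2} of size 2, {s, sr, ..., sr^2} of size 3.
Character table:
  irrep \ class              {e} (size 1)  {r^1, r^2} (size 2)  {s, sr, ..., sr^2} (size 3)
  chi_1 (triv)               1             1                    1                          
  chi_2 (sign: r->1, s->-1)  1             1                    -1                         
  chi_3 (2d, j=1)            2             -1                   0                          

Spot check: chi_3 (2d, j=1) on {r^1, r^2} = -1.

Proof sketch: D_3 has order 2*3 = 6 with 3 conjugacy classes, hence 3 irreducibles. Sum of squared dims 1 + 1 + 4 = 6 = |G|. Linear characters come from the abelianisation; the 2-dimensional irreps have character r^k -> 2*cos(2*pi*j*k/3), reflections -> 0.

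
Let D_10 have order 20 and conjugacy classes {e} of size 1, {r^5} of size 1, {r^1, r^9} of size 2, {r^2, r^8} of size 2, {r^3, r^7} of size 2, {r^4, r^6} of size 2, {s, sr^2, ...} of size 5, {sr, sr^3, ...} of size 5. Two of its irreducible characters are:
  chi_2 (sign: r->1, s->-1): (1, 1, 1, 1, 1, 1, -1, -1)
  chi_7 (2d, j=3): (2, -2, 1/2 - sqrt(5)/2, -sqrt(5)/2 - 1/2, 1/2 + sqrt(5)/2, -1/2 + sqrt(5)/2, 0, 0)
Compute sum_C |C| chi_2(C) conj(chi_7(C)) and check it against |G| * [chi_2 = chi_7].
Sum = 0; so <chi_2, chi_7> = 0 (distinct irreducibles are orthogonal).

Justification: Compute term by term over conjugacy classes (|C| * chi_2(C) * conj(chi_7(C))):
  1*(1)*conj(2) + 1*(1)*conj(-2) + 2*(1)*conj(1/2 - sqrt(5)/2) + 2*(1)*conj(-sqrt(5)/2 - 1/2) + 2*(1)*conj(1/2 + sqrt(5)/2) + 2*(1)*conj(-1/2 + sqrt(5)/2) + 5*(-1)*conj(0) + 5*(-1)*conj(0)
  = (2) + (-2) + (1 - sqrt(5)) + (-sqrt(5) - 1) + (1 + sqrt(5)) + (-1 + sqrt(5)) + (0) + (0)
  = 0.
Dividing by |G| = 20 gives 0/20 = 0, matching the row-orthogonality relation <chi_2, chi_7> = [chi_2 = chi_7].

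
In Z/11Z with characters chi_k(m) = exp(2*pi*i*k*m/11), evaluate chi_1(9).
chi_1(9) = zeta_11^9 = exp(-4*I*pi/11)

Explanation: chi_1(9) = zeta_11^(1*9) = zeta_11^9. Since zeta_11^11 = 1, this equals zeta_11^9 = exp(2*pi*i*9/11) = exp(-4*I*pi/11).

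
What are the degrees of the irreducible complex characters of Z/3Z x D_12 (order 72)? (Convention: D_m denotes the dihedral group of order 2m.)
Dimensions: 1, 1, 1, 1, 1, 1, 1, 1, 1, 1, 1, 1, 2, 2, 2, 2, 2, 2, 2, 2, 2, 2, 2, 2, 2, 2, 2

Solution. There are 27 irreducibles (= number of conjugacy classes). Their dimensions d_i satisfy sum d_i^2 = |G| = 72: 1 + 1 + 1 + 1 + 1 + 1 + 1 + 1 + 1 + 1 + 1 + 1 + 4 + 4 + 4 + 4 + 4 + 4 + 4 + 4 + 4 + 4 + 4 + 4 + 4 + 4 + 4 = 72. (For the product with Z/3Z: each of the 3 1-dim characters of Z/3Z tensors with each irrep of D_12, giving 3 copies of each D_12-dimension.)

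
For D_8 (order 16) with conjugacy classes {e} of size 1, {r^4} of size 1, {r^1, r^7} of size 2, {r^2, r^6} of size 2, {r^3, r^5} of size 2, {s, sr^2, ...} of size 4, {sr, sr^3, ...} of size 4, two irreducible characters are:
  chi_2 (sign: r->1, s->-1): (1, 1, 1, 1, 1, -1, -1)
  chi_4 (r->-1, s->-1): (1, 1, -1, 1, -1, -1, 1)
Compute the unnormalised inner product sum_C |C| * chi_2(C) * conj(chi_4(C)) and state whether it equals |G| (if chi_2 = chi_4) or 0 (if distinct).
Sum = 0; so <chi_2, chi_4> = 0 (distinct irreducibles are orthogonal).

Argument: Compute term by term over conjugacy classes (|C| * chi_2(C) * conj(chi_4(C))):
  1*(1)*conj(1) + 1*(1)*conj(1) + 2*(1)*conj(-1) + 2*(1)*conj(1) + 2*(1)*conj(-1) + 4*(-1)*conj(-1) + 4*(-1)*conj(1)
  = (1) + (1) + (-2) + (2) + (-2) + (4) + (-4)
  = 0.
Dividing by |G| = 16 gives 0/16 = 0, matching the row-orthogonality relation <chi_2, chi_4> = [chi_2 = chi_4].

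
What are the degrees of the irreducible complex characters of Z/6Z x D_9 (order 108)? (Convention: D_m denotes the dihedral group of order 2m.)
Dimensions: 1, 1, 1, 1, 1, 1, 1, 1, 1, 1, 1, 1, 2, 2, 2, 2, 2, 2, 2, 2, 2, 2, 2, 2, 2, 2, 2, 2, 2, 2, 2, 2, 2, 2, 2, 2

Argument: There are 36 irreducibles (= number of conjugacy classes). Their dimensions d_i satisfy sum d_i^2 = |G| = 108: 1 + 1 + 1 + 1 + 1 + 1 + 1 + 1 + 1 + 1 + 1 + 1 + 4 + 4 + 4 + 4 + 4 + 4 + 4 + 4 + 4 + 4 + 4 + 4 + 4 + 4 + 4 + 4 + 4 + 4 + 4 + 4 + 4 + 4 + 4 + 4 = 108. (For the product with Z/6Z: each of the 6 1-dim characters of Z/6Z tensors with each irrep of D_9, giving 6 copies of each D_9-dimension.)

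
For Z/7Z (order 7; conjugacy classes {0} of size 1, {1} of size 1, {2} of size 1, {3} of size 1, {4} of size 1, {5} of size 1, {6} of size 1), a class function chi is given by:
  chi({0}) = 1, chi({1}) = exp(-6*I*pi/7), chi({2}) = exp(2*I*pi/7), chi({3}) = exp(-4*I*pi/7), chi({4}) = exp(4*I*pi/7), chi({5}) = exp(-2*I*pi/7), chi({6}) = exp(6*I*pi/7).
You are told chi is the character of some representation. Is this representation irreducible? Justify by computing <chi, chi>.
Irreducible: <chi, chi> = 1.

Justification: <chi, chi> = (1/|G|) sum_C |C| * |chi(C)|^2 = (1/7)[1*|1|^2 + 1*|exp(-6*I*pi/7)|^2 + 1*|exp(2*I*pi/7)|^2 + 1*|exp(-4*I*pi/7)|^2 + 1*|exp(4*I*pi/7)|^2 + 1*|exp(-2*I*pi/7)|^2 + 1*|exp(6*I*pi/7)|^2]
  = (1/7)[(1) + (1) + (1) + (1) + (1) + (1) + (1)] = 7/7 = 1.
(Exp terms are combined using exp(i*s)*conj(exp(i*t)) = exp(i*(s-t)), and sums of them are collapsed using the identity that for every m > 1 the m distinct m-th roots of unity sum to 0, e.g. 1 + exp(2*I*pi/3) + exp(-2*I*pi/3) = 0.)
A character is irreducible iff <chi, chi> = 1, so this representation is irreducible.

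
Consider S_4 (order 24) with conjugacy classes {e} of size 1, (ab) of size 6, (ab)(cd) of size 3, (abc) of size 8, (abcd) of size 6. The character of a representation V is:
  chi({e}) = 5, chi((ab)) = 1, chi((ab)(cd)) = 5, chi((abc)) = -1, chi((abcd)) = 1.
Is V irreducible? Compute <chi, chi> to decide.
Not irreducible (reducible): <chi, chi> = 5 > 1.

Working: <chi, chi> = (1/|G|) sum_C |C| * |chi(C)|^2 = (1/24)[1*|5|^2 + 6*|1|^2 + 3*|5|^2 + 8*|-1|^2 + 6*|1|^2]
  = (1/24)[(25) + (6) + (75) + (8) + (6)] = 120/24 = 5.
A character is irreducible iff <chi, chi> = 1, so this representation is reducible.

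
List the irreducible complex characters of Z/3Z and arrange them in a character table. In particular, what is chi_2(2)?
Character table of Z/3Z (irreps indexed chi_0,...,chi_2 with chi_k(m) = zeta_3^(k*m), zeta_3 = exp(2*pi*i/3)):
  irrep \ class  {0} (size 1)  {1} (size 1)    {2} (size 1)  
  chi_0          1             1               1             
  chi_1          1             exp(2*I*pi/3)   exp(-2*I*pi/3)
  chi_2          1             exp(-2*I*pi/3)  exp(2*I*pi/3) 

Spot check: chi_2(2) = zeta_3^(2*2) = zeta_3^4 = exp(2*I*pi/3).

Argument: Z/3Z is abelian, so all 3 irreducible complex representations are 1-dimensional. They are given by chi_k(m) = zeta_3^(k*m) for k = 0,...,2. Row orthogonality: sum_m chi_k(m) conj(chi_l(m)) = 3 * [k = l].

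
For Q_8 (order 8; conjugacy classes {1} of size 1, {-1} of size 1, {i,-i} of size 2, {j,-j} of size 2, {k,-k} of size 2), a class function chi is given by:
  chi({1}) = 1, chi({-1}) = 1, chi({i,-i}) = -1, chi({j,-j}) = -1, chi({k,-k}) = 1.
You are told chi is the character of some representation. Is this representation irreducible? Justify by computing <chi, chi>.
Irreducible: <chi, chi> = 1.

Justification: <chi, chi> = (1/|G|) sum_C |C| * |chi(C)|^2 = (1/8)[1*|1|^2 + 1*|1|^2 + 2*|-1|^2 + 2*|-1|^2 + 2*|1|^2]
  = (1/8)[(1) + (1) + (2) + (2) + (2)] = 8/8 = 1.
A character is irreducible iff <chi, chi> = 1, so this representation is irreducible.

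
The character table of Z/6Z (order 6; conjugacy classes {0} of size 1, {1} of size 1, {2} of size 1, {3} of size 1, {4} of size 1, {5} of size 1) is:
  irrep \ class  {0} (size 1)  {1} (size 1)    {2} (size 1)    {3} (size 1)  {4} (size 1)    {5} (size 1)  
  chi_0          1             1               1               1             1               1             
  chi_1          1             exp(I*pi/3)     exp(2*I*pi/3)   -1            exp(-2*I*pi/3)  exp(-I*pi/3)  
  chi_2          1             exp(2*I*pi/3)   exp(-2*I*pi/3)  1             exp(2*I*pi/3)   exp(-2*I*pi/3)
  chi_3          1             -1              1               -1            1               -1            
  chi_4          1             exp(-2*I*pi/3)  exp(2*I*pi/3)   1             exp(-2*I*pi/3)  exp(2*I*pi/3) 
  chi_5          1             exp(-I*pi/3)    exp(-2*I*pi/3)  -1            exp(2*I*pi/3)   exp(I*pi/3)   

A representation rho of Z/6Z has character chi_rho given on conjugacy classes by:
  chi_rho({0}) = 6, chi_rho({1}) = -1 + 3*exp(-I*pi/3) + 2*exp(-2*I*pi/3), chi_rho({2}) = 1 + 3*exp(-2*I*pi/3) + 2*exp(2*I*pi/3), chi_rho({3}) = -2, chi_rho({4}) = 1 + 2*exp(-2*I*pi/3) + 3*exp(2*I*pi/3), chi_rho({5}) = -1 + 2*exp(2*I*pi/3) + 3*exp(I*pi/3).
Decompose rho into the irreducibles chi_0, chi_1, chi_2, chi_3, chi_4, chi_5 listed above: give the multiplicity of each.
Multiplicities: chi_0: 0, chi_1: 0, chi_2: 0, chi_3: 1, chi_4: 2, chi_5: 3.

Argument: Use <chi_rho, chi> = (1/|G|) sum_C |C| * chi_rho(C) * conj(chi(C)) with |G| = 6 for each irreducible chi in the table:
  <chi_rho, chi_0> = (1/6)[1*(6)*conj(1) + 1*(-1 + 3*exp(-I*pi/3) + 2*exp(-2*I*pi/3))*conj(1) + 1*(1 + 3*exp(-2*I*pi/3) + 2*exp(2*I*pi/3))*conj(1) + 1*(-2)*conj(1) + 1*(1 + 2*exp(-2*I*pi/3) + 3*exp(2*I*pi/3))*conj(1) + 1*(-1 + 2*exp(2*I*pi/3) + 3*exp(I*pi/3))*conj(1)]
      = (1/6)[(6) + (-1 + 3*exp(-I*pi/3) + 2*exp(-2*I*pi/3)) + (1 + 3*exp(-2*I*pi/3) + 2*exp(2*I*pi/3)) + (-2) + (1 + 2*exp(-2*I*pi/3) + 3*exp(2*I*pi/3)) + (-1 + 2*exp(2*I*pi/3) + 3*exp(I*pi/3))] = 0/6 = 0
  <chi_rho, chi_1> = (1/6)[1*(6)*conj(1) + 1*(-1 + 3*exp(-I*pi/3) + 2*exp(-2*I*pi/3))*conj(exp(I*pi/3)) + 1*(1 + 3*exp(-2*I*pi/3) + 2*exp(2*I*pi/3))*conj(exp(2*I*pi/3)) + 1*(-2)*conj(-1) + 1*(1 + 2*exp(-2*I*pi/3) + 3*exp(2*I*pi/3))*conj(exp(-2*I*pi/3)) + 1*(-1 + 2*exp(2*I*pi/3) + 3*exp(I*pi/3))*conj(exp(-I*pi/3))]
      = (1/6)[(6) + (-2 + 3*exp(-2*I*pi/3) - exp(-I*pi/3)) + (2 + exp(-2*I*pi/3) + 3*exp(2*I*pi/3)) + (2) + (2 + 3*exp(-2*I*pi/3) + exp(2*I*pi/3)) + (-2 - exp(I*pi/3) + 3*exp(2*I*pi/3))] = 0/6 = 0
  <chi_rho, chi_2> = (1/6)[1*(6)*conj(1) + 1*(-1 + 3*exp(-I*pi/3) + 2*exp(-2*I*pi/3))*conj(exp(2*I*pi/3)) + 1*(1 + 3*exp(-2*I*pi/3) + 2*exp(2*I*pi/3))*conj(exp(-2*I*pi/3)) + 1*(-2)*conj(1) + 1*(1 + 2*exp(-2*I*pi/3) + 3*exp(2*I*pi/3))*conj(exp(2*I*pi/3)) + 1*(-1 + 2*exp(2*I*pi/3) + 3*exp(I*pi/3))*conj(exp(-2*I*pi/3))]
      = (1/6)[(6) + (-3 - exp(-2*I*pi/3) + 2*exp(2*I*pi/3)) + (3 + 2*exp(-2*I*pi/3) + exp(2*I*pi/3)) + (-2) + (3 + exp(-2*I*pi/3) + 2*exp(2*I*pi/3)) + (-3 + 2*exp(-2*I*pi/3) - exp(2*I*pi/3))] = 0/6 = 0
  <chi_rho, chi_3> = (1/6)[1*(6)*conj(1) + 1*(-1 + 3*exp(-I*pi/3) + 2*exp(-2*I*pi/3))*conj(-1) + 1*(1 + 3*exp(-2*I*pi/3) + 2*exp(2*I*pi/3))*conj(1) + 1*(-2)*conj(-1) + 1*(1 + 2*exp(-2*I*pi/3) + 3*exp(2*I*pi/3))*conj(1) + 1*(-1 + 2*exp(2*I*pi/3) + 3*exp(I*pi/3))*conj(-1)]
      = (1/6)[(6) + (1 - 2*exp(-2*I*pi/3) - 3*exp(-I*pi/3)) + (1 + 3*exp(-2*I*pi/3) + 2*exp(2*I*pi/3)) + (2) + (1 + 2*exp(-2*I*pi/3) + 3*exp(2*I*pi/3)) + (1 - 3*exp(I*pi/3) - 2*exp(2*I*pi/3))] = 6/6 = 1
  <chi_rho, chi_4> = (1/6)[1*(6)*conj(1) + 1*(-1 + 3*exp(-I*pi/3) + 2*exp(-2*I*pi/3))*conj(exp(-2*I*pi/3)) + 1*(1 + 3*exp(-2*I*pi/3) + 2*exp(2*I*pi/3))*conj(exp(2*I*pi/3)) + 1*(-2)*conj(1) + 1*(1 + 2*exp(-2*I*pi/3) + 3*exp(2*I*pi/3))*conj(exp(-2*I*pi/3)) + 1*(-1 + 2*exp(2*I*pi/3) + 3*exp(I*pi/3))*conj(exp(2*I*pi/3))]
      = (1/6)[(6) + (2 - exp(2*I*pi/3) + 3*exp(I*pi/3)) + (2 + exp(-2*I*pi/3) + 3*exp(2*I*pi/3)) + (-2) + (2 + 3*exp(-2*I*pi/3) + exp(2*I*pi/3)) + (2 + 3*exp(-I*pi/3) - exp(-2*I*pi/3))] = 12/6 = 2
  <chi_rho, chi_5> = (1/6)[1*(6)*conj(1) + 1*(-1 + 3*exp(-I*pi/3) + 2*exp(-2*I*pi/3))*conj(exp(-I*pi/3)) + 1*(1 + 3*exp(-2*I*pi/3) + 2*exp(2*I*pi/3))*conj(exp(-2*I*pi/3)) + 1*(-2)*conj(-1) + 1*(1 + 2*exp(-2*I*pi/3) + 3*exp(2*I*pi/3))*conj(exp(2*I*pi/3)) + 1*(-1 + 2*exp(2*I*pi/3) + 3*exp(I*pi/3))*conj(exp(I*pi/3))]
      = (1/6)[(6) + (3 + 2*exp(-I*pi/3) - exp(I*pi/3)) + (3 + 2*exp(-2*I*pi/3) + exp(2*I*pi/3)) + (2) + (3 + exp(-2*I*pi/3) + 2*exp(2*I*pi/3)) + (3 - exp(-I*pi/3) + 2*exp(I*pi/3))] = 18/6 = 3
(Exp terms are combined using exp(i*s)*conj(exp(i*t)) = exp(i*(s-t)), and sums of them are collapsed using the identity that for every m > 1 the m distinct m-th roots of unity sum to 0, e.g. 1 + exp(2*I*pi/3) + exp(-2*I*pi/3) = 0.)
Dimension check: dim(rho) = sum (mult * dim) = 0*1 + 0*1 + 0*1 + 1*1 + 2*1 + 3*1 = 6 = chi_rho(e) = 6.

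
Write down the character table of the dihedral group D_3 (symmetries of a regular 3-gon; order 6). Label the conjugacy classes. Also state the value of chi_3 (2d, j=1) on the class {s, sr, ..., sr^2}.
Conjugacy classes: {e} of size 1, {r^1, r^2} of size 2, {s, sr, ..., sr^2} of size 3.
Character table:
  irrep \ class              {e} (size 1)  {r^1, r^2} (size 2)  {s, sr, ..., sr^2} (size 3)
  chi_1 (triv)               1             1                    1                          
  chi_2 (sign: r->1, s->-1)  1             1                    -1                         
  chi_3 (2d, j=1)            2             -1                   0                          

Spot check: chi_3 (2d, j=1) on {s, sr, ..., sr^2} = 0.

Reasoning: D_3 has order 2*3 = 6 with 3 conjugacy classes, hence 3 irreducibles. Sum of squared dims 1 + 1 + 4 = 6 = |G|. Linear characters come from the abelianisation; the 2-dimensional irreps have character r^k -> 2*cos(2*pi*j*k/3), reflections -> 0.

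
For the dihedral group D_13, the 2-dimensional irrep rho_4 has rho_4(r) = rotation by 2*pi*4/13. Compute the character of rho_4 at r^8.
chi_{rho_4}(r^8) = 2*cos(2*pi*4*8/13) = -2*cos(pi/13)

Derivation: rho_4(r^8) is rotation by angle 2*pi*4*8/13, whose trace is 2*cos(2*pi*4*8/13) = -2*cos(pi/13).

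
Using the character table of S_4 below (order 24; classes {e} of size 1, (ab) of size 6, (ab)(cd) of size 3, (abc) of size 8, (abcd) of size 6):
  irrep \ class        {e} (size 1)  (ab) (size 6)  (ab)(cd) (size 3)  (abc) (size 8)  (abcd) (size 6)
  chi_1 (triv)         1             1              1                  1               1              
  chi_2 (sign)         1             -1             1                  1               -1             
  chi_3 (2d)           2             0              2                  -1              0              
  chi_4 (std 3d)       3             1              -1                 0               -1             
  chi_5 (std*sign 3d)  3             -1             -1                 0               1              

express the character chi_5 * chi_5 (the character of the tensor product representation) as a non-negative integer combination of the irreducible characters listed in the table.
chi_5 tensor chi_5 = chi_1 + chi_3 + chi_4 + chi_5 (all other irreducibles have multiplicity 0).

The character of a tensor product is the pointwise product (chi_5 * chi_5)(C) = chi_5(C) * chi_5(C):
  {e}: (3)*(3), (ab): (-1)*(-1), (ab)(cd): (-1)*(-1), (abc): (0)*(0), (abcd): (1)*(1)
so (chi_5 * chi_5) takes values
  {e} -> 9, (ab) -> 1, (ab)(cd) -> 1, (abc) -> 0, (abcd) -> 1.
Now take the inner product of this character with each irreducible chi from the table, <chi_5*chi_5, chi> = (1/24) sum_C |C| (chi_5*chi_5)(C) conj(chi(C)):
  <chi_5*chi_5, chi_1> = (1/24)[1*(9)*conj(1) + 6*(1)*conj(1) + 3*(1)*conj(1) + 8*(0)*conj(1) + 6*(1)*conj(1)]
      = (1/24)[(9) + (6) + (3) + (0) + (6)] = 24/24 = 1
  <chi_5*chi_5, chi_2> = (1/24)[1*(9)*conj(1) + 6*(1)*conj(-1) + 3*(1)*conj(1) + 8*(0)*conj(1) + 6*(1)*conj(-1)]
      = (1/24)[(9) + (-6) + (3) + (0) + (-6)] = 0/24 = 0
  <chi_5*chi_5, chi_3> = (1/24)[1*(9)*conj(2) + 6*(1)*conj(0) + 3*(1)*conj(2) + 8*(0)*conj(-1) + 6*(1)*conj(0)]
      = (1/24)[(18) + (0) + (6) + (0) + (0)] = 24/24 = 1
  <chi_5*chi_5, chi_4> = (1/24)[1*(9)*conj(3) + 6*(1)*conj(1) + 3*(1)*conj(-1) + 8*(0)*conj(0) + 6*(1)*conj(-1)]
      = (1/24)[(27) + (6) + (-3) + (0) + (-6)] = 24/24 = 1
  <chi_5*chi_5, chi_5> = (1/24)[1*(9)*conj(3) + 6*(1)*conj(-1) + 3*(1)*conj(-1) + 8*(0)*conj(0) + 6*(1)*conj(1)]
      = (1/24)[(27) + (-6) + (-3) + (0) + (6)] = 24/24 = 1
Hence the multiplicities are chi_1: 1, chi_3: 1, chi_4: 1, chi_5: 1. Dimension check: dim(chi_5)*dim(chi_5) = 3*3 = 9 and sum (mult * dim) = 1*1 + 1*2 + 1*3 + 1*3 = 9.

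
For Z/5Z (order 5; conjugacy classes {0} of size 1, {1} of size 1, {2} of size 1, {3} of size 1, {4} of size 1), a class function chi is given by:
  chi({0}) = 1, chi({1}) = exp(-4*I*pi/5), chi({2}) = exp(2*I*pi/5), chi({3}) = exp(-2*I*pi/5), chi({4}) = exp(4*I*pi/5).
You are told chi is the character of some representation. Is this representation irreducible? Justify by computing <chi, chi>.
Irreducible: <chi, chi> = 1.

Explanation: <chi, chi> = (1/|G|) sum_C |C| * |chi(C)|^2 = (1/5)[1*|1|^2 + 1*|exp(-4*I*pi/5)|^2 + 1*|exp(2*I*pi/5)|^2 + 1*|exp(-2*I*pi/5)|^2 + 1*|exp(4*I*pi/5)|^2]
  = (1/5)[(1) + (1) + (1) + (1) + (1)] = 5/5 = 1.
(Exp terms are combined using exp(i*s)*conj(exp(i*t)) = exp(i*(s-t)), and sums of them are collapsed using the identity that for every m > 1 the m distinct m-th roots of unity sum to 0, e.g. 1 + exp(2*I*pi/3) + exp(-2*I*pi/3) = 0.)
A character is irreducible iff <chi, chi> = 1, so this representation is irreducible.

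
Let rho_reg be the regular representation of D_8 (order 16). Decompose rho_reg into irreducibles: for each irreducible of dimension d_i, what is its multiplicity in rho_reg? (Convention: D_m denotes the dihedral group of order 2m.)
Each irreducible V_i of dimension d_i appears with multiplicity d_i, i.e. rho_reg = (direct sum over all irreducibles V_i) d_i V_i. The irreducible dimensions for D_8 are 1, 1, 1, 1, 2, 2, 2: 4 irreducibles of dimension 1, each with multiplicity 1; 3 irreducibles of dimension 2, each with multiplicity 2. Total dimension 4*1*1 + 3*2*2 = 16 = |G|.

Explanation: General theorem: in the regular representation of a finite group G, each irreducible appears with multiplicity equal to its dimension. Check: dim(rho_reg) = sum d_i^2 = 1 + 1 + 1 + 1 + 4 + 4 + 4 = 16 = |G|.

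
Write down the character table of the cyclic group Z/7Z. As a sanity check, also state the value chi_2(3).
Character table of Z/7Z (irreps indexed chi_0,...,chi_6 with chi_k(m) = zeta_7^(k*m), zeta_7 = exp(2*pi*i/7)):
  irrep \ class  {0} (size 1)  {1} (size 1)    {2} (size 1)    {3} (size 1)    {4} (size 1)    {5} (size 1)    {6} (size 1)  
  chi_0          1             1               1               1               1               1               1             
  chi_1          1             exp(2*I*pi/7)   exp(4*I*pi/7)   exp(6*I*pi/7)   exp(-6*I*pi/7)  exp(-4*I*pi/7)  exp(-2*I*pi/7)
  chi_2          1             exp(4*I*pi/7)   exp(-6*I*pi/7)  exp(-2*I*pi/7)  exp(2*I*pi/7)   exp(6*I*pi/7)   exp(-4*I*pi/7)
  chi_3          1             exp(6*I*pi/7)   exp(-2*I*pi/7)  exp(4*I*pi/7)   exp(-4*I*pi/7)  exp(2*I*pi/7)   exp(-6*I*pi/7)
  chi_4          1             exp(-6*I*pi/7)  exp(2*I*pi/7)   exp(-4*I*pi/7)  exp(4*I*pi/7)   exp(-2*I*pi/7)  exp(6*I*pi/7) 
  chi_5          1             exp(-4*I*pi/7)  exp(6*I*pi/7)   exp(2*I*pi/7)   exp(-2*I*pi/7)  exp(-6*I*pi/7)  exp(4*I*pi/7) 
  chi_6          1             exp(-2*I*pi/7)  exp(-4*I*pi/7)  exp(-6*I*pi/7)  exp(6*I*pi/7)   exp(4*I*pi/7)   exp(2*I*pi/7) 

Spot check: chi_2(3) = zeta_7^(2*3) = zeta_7^6 = exp(-2*I*pi/7).

Explanation: Z/7Z is abelian, so all 7 irreducible complex representations are 1-dimensional. They are given by chi_k(m) = zeta_7^(k*m) for k = 0,...,6. Row orthogonality: sum_m chi_k(m) conj(chi_l(m)) = 7 * [k = l].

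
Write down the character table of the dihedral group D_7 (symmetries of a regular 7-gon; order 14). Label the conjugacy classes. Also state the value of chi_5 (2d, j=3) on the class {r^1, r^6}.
Conjugacy classes: {e} of size 1, {r^1, r^6} of size 2, {r^2, r^5} of size 2, {r^3, r^4} of size 2, {s, sr, ..., sr^6} of size 7.
Character table:
  irrep \ class              {e} (size 1)  {r^1, r^6} (size 2)  {r^2, r^5} (size 2)  {r^3, r^4} (size 2)  {s, sr, ..., sr^6} (size 7)
  chi_1 (triv)               1             1                    1                    1                    1                          
  chi_2 (sign: r->1, s->-1)  1             1                    1                    1                    -1                         
  chi_3 (2d, j=1)            2             2*cos(2*pi/7)        -2*cos(3*pi/7)       -2*cos(pi/7)         0                          
  chi_4 (2d, j=2)            2             -2*cos(3*pi/7)       -2*cos(pi/7)         2*cos(2*pi/7)        0                          
  chi_5 (2d, j=3)            2             -2*cos(pi/7)         2*cos(2*pi/7)        -2*cos(3*pi/7)       0                          

Spot check: chi_5 (2d, j=3) on {r^1, r^6} = -2*cos(pi/7).

Why: D_7 has order 2*7 = 14 with 5 conjugacy classes, hence 5 irreducibles. Sum of squared dims 1 + 1 + 4 + 4 + 4 = 14 = |G|. Linear characters come from the abelianisation; the 2-dimensional irreps have character r^k -> 2*cos(2*pi*j*k/7), reflections -> 0.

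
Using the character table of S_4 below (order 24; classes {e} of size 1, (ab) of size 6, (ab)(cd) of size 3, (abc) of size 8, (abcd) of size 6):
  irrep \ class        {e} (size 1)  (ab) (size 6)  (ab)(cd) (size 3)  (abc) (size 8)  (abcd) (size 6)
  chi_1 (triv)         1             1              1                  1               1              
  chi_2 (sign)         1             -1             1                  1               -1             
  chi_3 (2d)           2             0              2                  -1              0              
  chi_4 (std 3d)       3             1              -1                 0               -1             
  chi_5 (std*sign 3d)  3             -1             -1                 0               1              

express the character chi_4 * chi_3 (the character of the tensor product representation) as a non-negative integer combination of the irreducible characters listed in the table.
chi_4 tensor chi_3 = chi_4 + chi_5 (all other irreducibles have multiplicity 0).

Argument: The character of a tensor product is the pointwise product (chi_4 * chi_3)(C) = chi_4(C) * chi_3(C):
  {e}: (3)*(2), (ab): (1)*(0), (ab)(cd): (-1)*(2), (abc): (0)*(-1), (abcd): (-1)*(0)
so (chi_4 * chi_3) takes values
  {e} -> 6, (ab) -> 0, (ab)(cd) -> -2, (abc) -> 0, (abcd) -> 0.
Now take the inner product of this character with each irreducible chi from the table, <chi_4*chi_3, chi> = (1/24) sum_C |C| (chi_4*chi_3)(C) conj(chi(C)):
  <chi_4*chi_3, chi_1> = (1/24)[1*(6)*conj(1) + 6*(0)*conj(1) + 3*(-2)*conj(1) + 8*(0)*conj(1) + 6*(0)*conj(1)]
      = (1/24)[(6) + (0) + (-6) + (0) + (0)] = 0/24 = 0
  <chi_4*chi_3, chi_2> = (1/24)[1*(6)*conj(1) + 6*(0)*conj(-1) + 3*(-2)*conj(1) + 8*(0)*conj(1) + 6*(0)*conj(-1)]
      = (1/24)[(6) + (0) + (-6) + (0) + (0)] = 0/24 = 0
  <chi_4*chi_3, chi_3> = (1/24)[1*(6)*conj(2) + 6*(0)*conj(0) + 3*(-2)*conj(2) + 8*(0)*conj(-1) + 6*(0)*conj(0)]
      = (1/24)[(12) + (0) + (-12) + (0) + (0)] = 0/24 = 0
  <chi_4*chi_3, chi_4> = (1/24)[1*(6)*conj(3) + 6*(0)*conj(1) + 3*(-2)*conj(-1) + 8*(0)*conj(0) + 6*(0)*conj(-1)]
      = (1/24)[(18) + (0) + (6) + (0) + (0)] = 24/24 = 1
  <chi_4*chi_3, chi_5> = (1/24)[1*(6)*conj(3) + 6*(0)*conj(-1) + 3*(-2)*conj(-1) + 8*(0)*conj(0) + 6*(0)*conj(1)]
      = (1/24)[(18) + (0) + (6) + (0) + (0)] = 24/24 = 1
Hence the multiplicities are chi_4: 1, chi_5: 1. Dimension check: dim(chi_4)*dim(chi_3) = 3*2 = 6 and sum (mult * dim) = 1*3 + 1*3 = 6.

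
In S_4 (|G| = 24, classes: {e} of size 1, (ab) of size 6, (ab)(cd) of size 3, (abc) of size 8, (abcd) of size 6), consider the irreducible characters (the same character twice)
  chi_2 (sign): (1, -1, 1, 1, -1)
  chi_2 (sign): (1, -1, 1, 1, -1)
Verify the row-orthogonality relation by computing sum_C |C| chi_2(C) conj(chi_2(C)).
Sum = 24 = |G| = 24; so <chi_2, chi_2> = 1 (norm-1 confirms irreducibility).

Argument: Compute term by term over conjugacy classes (|C| * chi_2(C) * conj(chi_2(C))):
  1*(1)*conj(1) + 6*(-1)*conj(-1) + 3*(1)*conj(1) + 8*(1)*conj(1) + 6*(-1)*conj(-1)
  = (1) + (6) + (3) + (8) + (6)
  = 24.
Dividing by |G| = 24 gives 24/24 = 1, matching the row-orthogonality relation <chi_2, chi_2> = [chi_2 = chi_2].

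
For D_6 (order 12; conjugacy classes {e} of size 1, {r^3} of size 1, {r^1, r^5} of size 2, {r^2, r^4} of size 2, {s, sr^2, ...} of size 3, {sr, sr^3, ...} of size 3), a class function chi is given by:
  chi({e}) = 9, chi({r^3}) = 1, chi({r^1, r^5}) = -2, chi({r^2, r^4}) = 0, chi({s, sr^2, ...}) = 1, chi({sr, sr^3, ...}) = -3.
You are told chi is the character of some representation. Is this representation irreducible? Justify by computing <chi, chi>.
Not irreducible (reducible): <chi, chi> = 10 > 1.

Details: <chi, chi> = (1/|G|) sum_C |C| * |chi(C)|^2 = (1/12)[1*|9|^2 + 1*|1|^2 + 2*|-2|^2 + 2*|0|^2 + 3*|1|^2 + 3*|-3|^2]
  = (1/12)[(81) + (1) + (8) + (0) + (3) + (27)] = 120/12 = 10.
A character is irreducible iff <chi, chi> = 1, so this representation is reducible.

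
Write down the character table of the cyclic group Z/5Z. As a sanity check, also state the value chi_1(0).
Character table of Z/5Z (irreps indexed chi_0,...,chi_4 with chi_k(m) = zeta_5^(k*m), zeta_5 = exp(2*pi*i/5)):
  irrep \ class  {0} (size 1)  {1} (size 1)    {2} (size 1)    {3} (size 1)    {4} (size 1)  
  chi_0          1             1               1               1               1             
  chi_1          1             exp(2*I*pi/5)   exp(4*I*pi/5)   exp(-4*I*pi/5)  exp(-2*I*pi/5)
  chi_2          1             exp(4*I*pi/5)   exp(-2*I*pi/5)  exp(2*I*pi/5)   exp(-4*I*pi/5)
  chi_3          1             exp(-4*I*pi/5)  exp(2*I*pi/5)   exp(-2*I*pi/5)  exp(4*I*pi/5) 
  chi_4          1             exp(-2*I*pi/5)  exp(-4*I*pi/5)  exp(4*I*pi/5)   exp(2*I*pi/5) 

Spot check: chi_1(0) = zeta_5^(1*0) = zeta_5^0 = 1.

Reasoning: Z/5Z is abelian, so all 5 irreducible complex representations are 1-dimensional. They are given by chi_k(m) = zeta_5^(k*m) for k = 0,...,4. Row orthogonality: sum_m chi_k(m) conj(chi_l(m)) = 5 * [k = l].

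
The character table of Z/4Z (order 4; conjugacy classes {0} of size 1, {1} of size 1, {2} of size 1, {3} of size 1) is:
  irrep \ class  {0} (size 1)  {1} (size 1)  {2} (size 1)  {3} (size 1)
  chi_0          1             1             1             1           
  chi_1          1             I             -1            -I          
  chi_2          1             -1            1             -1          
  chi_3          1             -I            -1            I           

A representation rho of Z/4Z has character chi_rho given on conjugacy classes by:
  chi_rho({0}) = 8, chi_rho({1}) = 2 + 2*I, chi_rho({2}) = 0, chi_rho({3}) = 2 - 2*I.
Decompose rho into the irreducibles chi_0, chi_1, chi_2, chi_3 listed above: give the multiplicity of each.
Multiplicities: chi_0: 3, chi_1: 3, chi_2: 1, chi_3: 1.

Details: Use <chi_rho, chi> = (1/|G|) sum_C |C| * chi_rho(C) * conj(chi(C)) with |G| = 4 for each irreducible chi in the table:
  <chi_rho, chi_0> = (1/4)[1*(8)*conj(1) + 1*(2 + 2*I)*conj(1) + 1*(0)*conj(1) + 1*(2 - 2*I)*conj(1)]
      = (1/4)[(8) + (2 + 2*I) + (0) + (2 - 2*I)] = 12/4 = 3
  <chi_rho, chi_1> = (1/4)[1*(8)*conj(1) + 1*(2 + 2*I)*conj(I) + 1*(0)*conj(-1) + 1*(2 - 2*I)*conj(-I)]
      = (1/4)[(8) + (2 - 2*I) + (0) + (2 + 2*I)] = 12/4 = 3
  <chi_rho, chi_2> = (1/4)[1*(8)*conj(1) + 1*(2 + 2*I)*conj(-1) + 1*(0)*conj(1) + 1*(2 - 2*I)*conj(-1)]
      = (1/4)[(8) + (-2 - 2*I) + (0) + (-2 + 2*I)] = 4/4 = 1
  <chi_rho, chi_3> = (1/4)[1*(8)*conj(1) + 1*(2 + 2*I)*conj(-I) + 1*(0)*conj(-1) + 1*(2 - 2*I)*conj(I)]
      = (1/4)[(8) + (-2 + 2*I) + (0) + (-2 - 2*I)] = 4/4 = 1
(Exp terms are combined using exp(i*s)*conj(exp(i*t)) = exp(i*(s-t)), and sums of them are collapsed using the identity that for every m > 1 the m distinct m-th roots of unity sum to 0, e.g. 1 + exp(2*I*pi/3) + exp(-2*I*pi/3) = 0.)
Dimension check: dim(rho) = sum (mult * dim) = 3*1 + 3*1 + 1*1 + 1*1 = 8 = chi_rho(e) = 8.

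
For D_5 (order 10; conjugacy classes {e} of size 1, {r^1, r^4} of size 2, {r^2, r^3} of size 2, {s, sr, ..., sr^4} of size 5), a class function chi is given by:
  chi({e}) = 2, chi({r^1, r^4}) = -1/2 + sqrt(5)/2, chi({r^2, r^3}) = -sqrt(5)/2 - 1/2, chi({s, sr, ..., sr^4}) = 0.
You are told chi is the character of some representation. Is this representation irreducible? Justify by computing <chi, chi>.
Irreducible: <chi, chi> = 1.

Details: <chi, chi> = (1/|G|) sum_C |C| * |chi(C)|^2 = (1/10)[1*|2|^2 + 2*|-1/2 + sqrt(5)/2|^2 + 2*|-sqrt(5)/2 - 1/2|^2 + 5*|0|^2]
  = (1/10)[(4) + (3 - sqrt(5)) + (sqrt(5) + 3) + (0)] = 10/10 = 1.
A character is irreducible iff <chi, chi> = 1, so this representation is irreducible.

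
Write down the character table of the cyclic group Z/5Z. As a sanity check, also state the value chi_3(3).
Character table of Z/5Z (irreps indexed chi_0,...,chi_4 with chi_k(m) = zeta_5^(k*m), zeta_5 = exp(2*pi*i/5)):
  irrep \ class  {0} (size 1)  {1} (size 1)    {2} (size 1)    {3} (size 1)    {4} (size 1)  
  chi_0          1             1               1               1               1             
  chi_1          1             exp(2*I*pi/5)   exp(4*I*pi/5)   exp(-4*I*pi/5)  exp(-2*I*pi/5)
  chi_2          1             exp(4*I*pi/5)   exp(-2*I*pi/5)  exp(2*I*pi/5)   exp(-4*I*pi/5)
  chi_3          1             exp(-4*I*pi/5)  exp(2*I*pi/5)   exp(-2*I*pi/5)  exp(4*I*pi/5) 
  chi_4          1             exp(-2*I*pi/5)  exp(-4*I*pi/5)  exp(4*I*pi/5)   exp(2*I*pi/5) 

Spot check: chi_3(3) = zeta_5^(3*3) = zeta_5^9 = exp(-2*I*pi/5).

Details: Z/5Z is abelian, so all 5 irreducible complex representations are 1-dimensional. They are given by chi_k(m) = zeta_5^(k*m) for k = 0,...,4. Row orthogonality: sum_m chi_k(m) conj(chi_l(m)) = 5 * [k = l].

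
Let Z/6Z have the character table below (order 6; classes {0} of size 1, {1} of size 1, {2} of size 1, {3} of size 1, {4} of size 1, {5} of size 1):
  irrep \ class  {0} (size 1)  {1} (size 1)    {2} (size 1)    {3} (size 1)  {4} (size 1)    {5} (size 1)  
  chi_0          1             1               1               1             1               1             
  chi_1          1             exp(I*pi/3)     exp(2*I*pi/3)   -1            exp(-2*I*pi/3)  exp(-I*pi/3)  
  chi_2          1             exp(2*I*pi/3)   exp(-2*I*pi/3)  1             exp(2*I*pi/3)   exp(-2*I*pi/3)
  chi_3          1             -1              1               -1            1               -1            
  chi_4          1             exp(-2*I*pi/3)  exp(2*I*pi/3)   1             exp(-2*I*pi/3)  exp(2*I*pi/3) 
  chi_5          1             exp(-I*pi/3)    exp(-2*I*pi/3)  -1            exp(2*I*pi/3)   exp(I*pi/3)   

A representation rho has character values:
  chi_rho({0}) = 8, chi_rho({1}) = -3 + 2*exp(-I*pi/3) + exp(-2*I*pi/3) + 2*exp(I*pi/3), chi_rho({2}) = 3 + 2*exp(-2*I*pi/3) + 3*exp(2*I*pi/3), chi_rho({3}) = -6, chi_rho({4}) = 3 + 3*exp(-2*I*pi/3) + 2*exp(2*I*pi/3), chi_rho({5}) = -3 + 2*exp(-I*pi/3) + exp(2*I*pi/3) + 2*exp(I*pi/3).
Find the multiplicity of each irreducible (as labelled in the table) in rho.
Multiplicities: chi_0: 0, chi_1: 2, chi_2: 0, chi_3: 3, chi_4: 1, chi_5: 2.

Solution. Use <chi_rho, chi> = (1/|G|) sum_C |C| * chi_rho(C) * conj(chi(C)) with |G| = 6 for each irreducible chi in the table:
  <chi_rho, chi_0> = (1/6)[1*(8)*conj(1) + 1*(-3 + 2*exp(-I*pi/3) + exp(-2*I*pi/3) + 2*exp(I*pi/3))*conj(1) + 1*(3 + 2*exp(-2*I*pi/3) + 3*exp(2*I*pi/3))*conj(1) + 1*(-6)*conj(1) + 1*(3 + 3*exp(-2*I*pi/3) + 2*exp(2*I*pi/3))*conj(1) + 1*(-3 + 2*exp(-I*pi/3) + exp(2*I*pi/3) + 2*exp(I*pi/3))*conj(1)]
      = (1/6)[(8) + (-3 + 2*exp(-I*pi/3) + exp(-2*I*pi/3) + 2*exp(I*pi/3)) + (3 + 2*exp(-2*I*pi/3) + 3*exp(2*I*pi/3)) + (-6) + (3 + 3*exp(-2*I*pi/3) + 2*exp(2*I*pi/3)) + (-3 + 2*exp(-I*pi/3) + exp(2*I*pi/3) + 2*exp(I*pi/3))] = 0/6 = 0
  <chi_rho, chi_1> = (1/6)[1*(8)*conj(1) + 1*(-3 + 2*exp(-I*pi/3) + exp(-2*I*pi/3) + 2*exp(I*pi/3))*conj(exp(I*pi/3)) + 1*(3 + 2*exp(-2*I*pi/3) + 3*exp(2*I*pi/3))*conj(exp(2*I*pi/3)) + 1*(-6)*conj(-1) + 1*(3 + 3*exp(-2*I*pi/3) + 2*exp(2*I*pi/3))*conj(exp(-2*I*pi/3)) + 1*(-3 + 2*exp(-I*pi/3) + exp(2*I*pi/3) + 2*exp(I*pi/3))*conj(exp(-I*pi/3))]
      = (1/6)[(8) + (1 + 2*exp(-2*I*pi/3) - 3*exp(-I*pi/3)) + (3 + 3*exp(-2*I*pi/3) + 2*exp(2*I*pi/3)) + (6) + (3 + 2*exp(-2*I*pi/3) + 3*exp(2*I*pi/3)) + (1 - 3*exp(I*pi/3) + 2*exp(2*I*pi/3))] = 12/6 = 2
  <chi_rho, chi_2> = (1/6)[1*(8)*conj(1) + 1*(-3 + 2*exp(-I*pi/3) + exp(-2*I*pi/3) + 2*exp(I*pi/3))*conj(exp(2*I*pi/3)) + 1*(3 + 2*exp(-2*I*pi/3) + 3*exp(2*I*pi/3))*conj(exp(-2*I*pi/3)) + 1*(-6)*conj(1) + 1*(3 + 3*exp(-2*I*pi/3) + 2*exp(2*I*pi/3))*conj(exp(2*I*pi/3)) + 1*(-3 + 2*exp(-I*pi/3) + exp(2*I*pi/3) + 2*exp(I*pi/3))*conj(exp(-2*I*pi/3))]
      = (1/6)[(8) + (-2 + 2*exp(-I*pi/3) + exp(2*I*pi/3) - 3*exp(-2*I*pi/3)) + (-1) + (-6) + (-1) + (-2 - 3*exp(2*I*pi/3) + exp(-2*I*pi/3) + 2*exp(I*pi/3))] = 0/6 = 0
  <chi_rho, chi_3> = (1/6)[1*(8)*conj(1) + 1*(-3 + 2*exp(-I*pi/3) + exp(-2*I*pi/3) + 2*exp(I*pi/3))*conj(-1) + 1*(3 + 2*exp(-2*I*pi/3) + 3*exp(2*I*pi/3))*conj(1) + 1*(-6)*conj(-1) + 1*(3 + 3*exp(-2*I*pi/3) + 2*exp(2*I*pi/3))*conj(1) + 1*(-3 + 2*exp(-I*pi/3) + exp(2*I*pi/3) + 2*exp(I*pi/3))*conj(-1)]
      = (1/6)[(8) + (3 - 2*exp(I*pi/3) - exp(-2*I*pi/3) - 2*exp(-I*pi/3)) + (3 + 2*exp(-2*I*pi/3) + 3*exp(2*I*pi/3)) + (6) + (3 + 3*exp(-2*I*pi/3) + 2*exp(2*I*pi/3)) + (3 - 2*exp(I*pi/3) - exp(2*I*pi/3) - 2*exp(-I*pi/3))] = 18/6 = 3
  <chi_rho, chi_4> = (1/6)[1*(8)*conj(1) + 1*(-3 + 2*exp(-I*pi/3) + exp(-2*I*pi/3) + 2*exp(I*pi/3))*conj(exp(-2*I*pi/3)) + 1*(3 + 2*exp(-2*I*pi/3) + 3*exp(2*I*pi/3))*conj(exp(2*I*pi/3)) + 1*(-6)*conj(1) + 1*(3 + 3*exp(-2*I*pi/3) + 2*exp(2*I*pi/3))*conj(exp(-2*I*pi/3)) + 1*(-3 + 2*exp(-I*pi/3) + exp(2*I*pi/3) + 2*exp(I*pi/3))*conj(exp(2*I*pi/3))]
      = (1/6)[(8) + (-1 - 3*exp(2*I*pi/3) + 2*exp(I*pi/3)) + (3 + 3*exp(-2*I*pi/3) + 2*exp(2*I*pi/3)) + (-6) + (3 + 2*exp(-2*I*pi/3) + 3*exp(2*I*pi/3)) + (-1 + 2*exp(-I*pi/3) - 3*exp(-2*I*pi/3))] = 6/6 = 1
  <chi_rho, chi_5> = (1/6)[1*(8)*conj(1) + 1*(-3 + 2*exp(-I*pi/3) + exp(-2*I*pi/3) + 2*exp(I*pi/3))*conj(exp(-I*pi/3)) + 1*(3 + 2*exp(-2*I*pi/3) + 3*exp(2*I*pi/3))*conj(exp(-2*I*pi/3)) + 1*(-6)*conj(-1) + 1*(3 + 3*exp(-2*I*pi/3) + 2*exp(2*I*pi/3))*conj(exp(2*I*pi/3)) + 1*(-3 + 2*exp(-I*pi/3) + exp(2*I*pi/3) + 2*exp(I*pi/3))*conj(exp(I*pi/3))]
      = (1/6)[(8) + (2 - 3*exp(I*pi/3) + exp(-I*pi/3) + 2*exp(2*I*pi/3)) + (-1) + (6) + (-1) + (2 + 2*exp(-2*I*pi/3) + exp(I*pi/3) - 3*exp(-I*pi/3))] = 12/6 = 2
(Exp terms are combined using exp(i*s)*conj(exp(i*t)) = exp(i*(s-t)), and sums of them are collapsed using the identity that for every m > 1 the m distinct m-th roots of unity sum to 0, e.g. 1 + exp(2*I*pi/3) + exp(-2*I*pi/3) = 0.)
Dimension check: dim(rho) = sum (mult * dim) = 0*1 + 2*1 + 0*1 + 3*1 + 1*1 + 2*1 = 8 = chi_rho(e) = 8.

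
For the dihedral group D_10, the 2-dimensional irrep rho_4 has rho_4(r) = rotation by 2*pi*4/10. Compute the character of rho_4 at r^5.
chi_{rho_4}(r^5) = 2*cos(2*pi*4*5/10) = 2

Working: rho_4(r^5) is rotation by angle 2*pi*4*5/10, whose trace is 2*cos(2*pi*4*5/10) = 2.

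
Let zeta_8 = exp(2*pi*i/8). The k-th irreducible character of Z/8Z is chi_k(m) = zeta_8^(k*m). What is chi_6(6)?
chi_6(6) = zeta_8^36 = -1

Derivation: chi_6(6) = zeta_8^(6*6) = zeta_8^36. Since zeta_8^8 = 1, this equals zeta_8^4 = exp(2*pi*i*4/8) = -1.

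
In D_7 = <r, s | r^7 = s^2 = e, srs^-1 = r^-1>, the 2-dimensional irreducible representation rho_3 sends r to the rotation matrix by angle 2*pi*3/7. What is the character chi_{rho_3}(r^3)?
chi_{rho_3}(r^3) = 2*cos(2*pi*3*3/7) = -2*cos(3*pi/7)

Solution. rho_3(r^3) is rotation by angle 2*pi*3*3/7, whose trace is 2*cos(2*pi*3*3/7) = -2*cos(3*pi/7).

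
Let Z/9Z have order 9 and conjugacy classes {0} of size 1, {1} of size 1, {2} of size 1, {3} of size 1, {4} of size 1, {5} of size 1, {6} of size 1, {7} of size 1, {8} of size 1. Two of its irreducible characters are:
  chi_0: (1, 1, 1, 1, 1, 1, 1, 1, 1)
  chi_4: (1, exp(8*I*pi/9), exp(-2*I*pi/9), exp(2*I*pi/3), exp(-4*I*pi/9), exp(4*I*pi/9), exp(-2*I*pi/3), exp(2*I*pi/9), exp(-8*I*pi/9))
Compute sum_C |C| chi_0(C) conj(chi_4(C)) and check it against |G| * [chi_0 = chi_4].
Sum = 0; so <chi_0, chi_4> = 0 (distinct irreducibles are orthogonal).

Justification: Compute term by term over conjugacy classes (|C| * chi_0(C) * conj(chi_4(C))):
  1*(1)*conj(1) + 1*(1)*conj(exp(8*I*pi/9)) + 1*(1)*conj(exp(-2*I*pi/9)) + 1*(1)*conj(exp(2*I*pi/3)) + 1*(1)*conj(exp(-4*I*pi/9)) + 1*(1)*conj(exp(4*I*pi/9)) + 1*(1)*conj(exp(-2*I*pi/3)) + 1*(1)*conj(exp(2*I*pi/9)) + 1*(1)*conj(exp(-8*I*pi/9))
  = (1) + (exp(-8*I*pi/9)) + (exp(2*I*pi/9)) + (exp(-2*I*pi/3)) + (exp(4*I*pi/9)) + (exp(-4*I*pi/9)) + (exp(2*I*pi/3)) + (exp(-2*I*pi/9)) + (exp(8*I*pi/9))
  = 0.
(Exp terms are combined using exp(i*s)*conj(exp(i*t)) = exp(i*(s-t)), and sums of them are collapsed using the identity that for every m > 1 the m distinct m-th roots of unity sum to 0, e.g. 1 + exp(2*I*pi/3) + exp(-2*I*pi/3) = 0.)
Dividing by |G| = 9 gives 0/9 = 0, matching the row-orthogonality relation <chi_0, chi_4> = [chi_0 = chi_4].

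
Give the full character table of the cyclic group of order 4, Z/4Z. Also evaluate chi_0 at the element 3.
Character table of Z/4Z (irreps indexed chi_0,...,chi_3 with chi_k(m) = zeta_4^(k*m), zeta_4 = exp(2*pi*i/4)):
  irrep \ class  {0} (size 1)  {1} (size 1)  {2} (size 1)  {3} (size 1)
  chi_0          1             1             1             1           
  chi_1          1             I             -1            -I          
  chi_2          1             -1            1             -1          
  chi_3          1             -I            -1            I           

Spot check: chi_0(3) = zeta_4^(0*3) = zeta_4^0 = 1.

Details: Z/4Z is abelian, so all 4 irreducible complex representations are 1-dimensional. They are given by chi_k(m) = zeta_4^(k*m) for k = 0,...,3. Row orthogonality: sum_m chi_k(m) conj(chi_l(m)) = 4 * [k = l].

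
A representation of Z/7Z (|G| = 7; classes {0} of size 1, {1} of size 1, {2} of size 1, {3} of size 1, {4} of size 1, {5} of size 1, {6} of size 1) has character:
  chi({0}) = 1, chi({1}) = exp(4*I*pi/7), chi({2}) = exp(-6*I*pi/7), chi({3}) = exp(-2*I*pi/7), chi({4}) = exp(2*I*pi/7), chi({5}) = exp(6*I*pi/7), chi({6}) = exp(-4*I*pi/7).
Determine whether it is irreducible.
Irreducible: <chi, chi> = 1.

Justification: <chi, chi> = (1/|G|) sum_C |C| * |chi(C)|^2 = (1/7)[1*|1|^2 + 1*|exp(4*I*pi/7)|^2 + 1*|exp(-6*I*pi/7)|^2 + 1*|exp(-2*I*pi/7)|^2 + 1*|exp(2*I*pi/7)|^2 + 1*|exp(6*I*pi/7)|^2 + 1*|exp(-4*I*pi/7)|^2]
  = (1/7)[(1) + (1) + (1) + (1) + (1) + (1) + (1)] = 7/7 = 1.
(Exp terms are combined using exp(i*s)*conj(exp(i*t)) = exp(i*(s-t)), and sums of them are collapsed using the identity that for every m > 1 the m distinct m-th roots of unity sum to 0, e.g. 1 + exp(2*I*pi/3) + exp(-2*I*pi/3) = 0.)
A character is irreducible iff <chi, chi> = 1, so this representation is irreducible.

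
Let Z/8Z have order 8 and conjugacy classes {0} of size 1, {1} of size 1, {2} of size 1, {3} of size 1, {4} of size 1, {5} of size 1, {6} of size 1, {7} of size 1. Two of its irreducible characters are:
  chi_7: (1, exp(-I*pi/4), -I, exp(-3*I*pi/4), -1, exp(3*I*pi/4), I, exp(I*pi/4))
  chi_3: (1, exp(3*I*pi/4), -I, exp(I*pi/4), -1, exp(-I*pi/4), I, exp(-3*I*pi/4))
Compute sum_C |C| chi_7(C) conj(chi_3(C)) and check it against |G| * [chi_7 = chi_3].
Sum = 0; so <chi_7, chi_3> = 0 (distinct irreducibles are orthogonal).

Explanation: Compute term by term over conjugacy classes (|C| * chi_7(C) * conj(chi_3(C))):
  1*(1)*conj(1) + 1*(exp(-I*pi/4))*conj(exp(3*I*pi/4)) + 1*(-I)*conj(-I) + 1*(exp(-3*I*pi/4))*conj(exp(I*pi/4)) + 1*(-1)*conj(-1) + 1*(exp(3*I*pi/4))*conj(exp(-I*pi/4)) + 1*(I)*conj(I) + 1*(exp(I*pi/4))*conj(exp(-3*I*pi/4))
  = (1) + (-1) + (1) + (-1) + (1) + (-1) + (1) + (-1)
  = 0.
(Exp terms are combined using exp(i*s)*conj(exp(i*t)) = exp(i*(s-t)), and sums of them are collapsed using the identity that for every m > 1 the m distinct m-th roots of unity sum to 0, e.g. 1 + exp(2*I*pi/3) + exp(-2*I*pi/3) = 0.)
Dividing by |G| = 8 gives 0/8 = 0, matching the row-orthogonality relation <chi_7, chi_3> = [chi_7 = chi_3].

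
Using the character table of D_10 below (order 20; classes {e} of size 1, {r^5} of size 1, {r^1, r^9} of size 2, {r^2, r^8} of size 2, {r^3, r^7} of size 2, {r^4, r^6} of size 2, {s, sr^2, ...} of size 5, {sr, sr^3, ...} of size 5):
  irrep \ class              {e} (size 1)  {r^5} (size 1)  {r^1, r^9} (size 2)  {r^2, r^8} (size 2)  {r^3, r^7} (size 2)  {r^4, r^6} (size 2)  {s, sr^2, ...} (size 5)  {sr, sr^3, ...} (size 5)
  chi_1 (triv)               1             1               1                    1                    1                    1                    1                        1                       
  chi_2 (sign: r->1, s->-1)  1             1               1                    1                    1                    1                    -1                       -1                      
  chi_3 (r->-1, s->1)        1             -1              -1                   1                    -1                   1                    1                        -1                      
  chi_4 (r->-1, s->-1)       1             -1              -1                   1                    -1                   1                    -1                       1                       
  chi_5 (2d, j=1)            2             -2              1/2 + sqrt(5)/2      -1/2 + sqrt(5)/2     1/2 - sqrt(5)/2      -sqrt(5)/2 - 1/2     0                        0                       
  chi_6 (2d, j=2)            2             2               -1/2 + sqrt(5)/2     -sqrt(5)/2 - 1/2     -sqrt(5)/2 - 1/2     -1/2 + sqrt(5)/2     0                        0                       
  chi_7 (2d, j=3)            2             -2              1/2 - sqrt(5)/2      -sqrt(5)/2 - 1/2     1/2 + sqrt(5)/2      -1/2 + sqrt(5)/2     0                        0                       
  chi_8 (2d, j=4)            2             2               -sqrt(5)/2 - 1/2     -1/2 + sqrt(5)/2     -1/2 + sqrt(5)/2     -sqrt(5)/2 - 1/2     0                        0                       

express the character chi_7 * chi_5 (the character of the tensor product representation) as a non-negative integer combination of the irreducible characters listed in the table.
chi_7 tensor chi_5 = chi_6 + chi_8 (all other irreducibles have multiplicity 0).

Solution. The character of a tensor product is the pointwise product (chi_7 * chi_5)(C) = chi_7(C) * chi_5(C):
  {e}: (2)*(2), {r^5}: (-2)*(-2), {r^1, r^9}: (1/2 - sqrt(5)/2)*(1/2 + sqrt(5)/2), {r^2, r^8}: (-sqrt(5)/2 - 1/2)*(-1/2 + sqrt(5)/2), {r^3, r^7}: (1/2 + sqrt(5)/2)*(1/2 - sqrt(5)/2), {r^4, r^6}: (-1/2 + sqrt(5)/2)*(-sqrt(5)/2 - 1/2), {s, sr^2, ...}: (0)*(0), {sr, sr^3, ...}: (0)*(0)
so (chi_7 * chi_5) takes values
  {e} -> 4, {r^5} -> 4, {r^1, r^9} -> -1, {r^2, r^8} -> -1, {r^3, r^7} -> -1, {r^4, r^6} -> -1, {s, sr^2, ...} -> 0, {sr, sr^3, ...} -> 0.
Now take the inner product of this character with each irreducible chi from the table, <chi_7*chi_5, chi> = (1/20) sum_C |C| (chi_7*chi_5)(C) conj(chi(C)):
  <chi_7*chi_5, chi_1> = (1/20)[1*(4)*conj(1) + 1*(4)*conj(1) + 2*(-1)*conj(1) + 2*(-1)*conj(1) + 2*(-1)*conj(1) + 2*(-1)*conj(1) + 5*(0)*conj(1) + 5*(0)*conj(1)]
      = (1/20)[(4) + (4) + (-2) + (-2) + (-2) + (-2) + (0) + (0)] = 0/20 = 0
  <chi_7*chi_5, chi_2> = (1/20)[1*(4)*conj(1) + 1*(4)*conj(1) + 2*(-1)*conj(1) + 2*(-1)*conj(1) + 2*(-1)*conj(1) + 2*(-1)*conj(1) + 5*(0)*conj(-1) + 5*(0)*conj(-1)]
      = (1/20)[(4) + (4) + (-2) + (-2) + (-2) + (-2) + (0) + (0)] = 0/20 = 0
  <chi_7*chi_5, chi_3> = (1/20)[1*(4)*conj(1) + 1*(4)*conj(-1) + 2*(-1)*conj(-1) + 2*(-1)*conj(1) + 2*(-1)*conj(-1) + 2*(-1)*conj(1) + 5*(0)*conj(1) + 5*(0)*conj(-1)]
      = (1/20)[(4) + (-4) + (2) + (-2) + (2) + (-2) + (0) + (0)] = 0/20 = 0
  <chi_7*chi_5, chi_4> = (1/20)[1*(4)*conj(1) + 1*(4)*conj(-1) + 2*(-1)*conj(-1) + 2*(-1)*conj(1) + 2*(-1)*conj(-1) + 2*(-1)*conj(1) + 5*(0)*conj(-1) + 5*(0)*conj(1)]
      = (1/20)[(4) + (-4) + (2) + (-2) + (2) + (-2) + (0) + (0)] = 0/20 = 0
  <chi_7*chi_5, chi_5> = (1/20)[1*(4)*conj(2) + 1*(4)*conj(-2) + 2*(-1)*conj(1/2 + sqrt(5)/2) + 2*(-1)*conj(-1/2 + sqrt(5)/2) + 2*(-1)*conj(1/2 - sqrt(5)/2) + 2*(-1)*conj(-sqrt(5)/2 - 1/2) + 5*(0)*conj(0) + 5*(0)*conj(0)]
      = (1/20)[(8) + (-8) + (-sqrt(5) - 1) + (1 - sqrt(5)) + (-1 + sqrt(5)) + (1 + sqrt(5)) + (0) + (0)] = 0/20 = 0
  <chi_7*chi_5, chi_6> = (1/20)[1*(4)*conj(2) + 1*(4)*conj(2) + 2*(-1)*conj(-1/2 + sqrt(5)/2) + 2*(-1)*conj(-sqrt(5)/2 - 1/2) + 2*(-1)*conj(-sqrt(5)/2 - 1/2) + 2*(-1)*conj(-1/2 + sqrt(5)/2) + 5*(0)*conj(0) + 5*(0)*conj(0)]
      = (1/20)[(8) + (8) + (1 - sqrt(5)) + (1 + sqrt(5)) + (1 + sqrt(5)) + (1 - sqrt(5)) + (0) + (0)] = 20/20 = 1
  <chi_7*chi_5, chi_7> = (1/20)[1*(4)*conj(2) + 1*(4)*conj(-2) + 2*(-1)*conj(1/2 - sqrt(5)/2) + 2*(-1)*conj(-sqrt(5)/2 - 1/2) + 2*(-1)*conj(1/2 + sqrt(5)/2) + 2*(-1)*conj(-1/2 + sqrt(5)/2) + 5*(0)*conj(0) + 5*(0)*conj(0)]
      = (1/20)[(8) + (-8) + (-1 + sqrt(5)) + (1 + sqrt(5)) + (-sqrt(5) - 1) + (1 - sqrt(5)) + (0) + (0)] = 0/20 = 0
  <chi_7*chi_5, chi_8> = (1/20)[1*(4)*conj(2) + 1*(4)*conj(2) + 2*(-1)*conj(-sqrt(5)/2 - 1/2) + 2*(-1)*conj(-1/2 + sqrt(5)/2) + 2*(-1)*conj(-1/2 + sqrt(5)/2) + 2*(-1)*conj(-sqrt(5)/2 - 1/2) + 5*(0)*conj(0) + 5*(0)*conj(0)]
      = (1/20)[(8) + (8) + (1 + sqrt(5)) + (1 - sqrt(5)) + (1 - sqrt(5)) + (1 + sqrt(5)) + (0) + (0)] = 20/20 = 1
Hence the multiplicities are chi_6: 1, chi_8: 1. Dimension check: dim(chi_7)*dim(chi_5) = 2*2 = 4 and sum (mult * dim) = 1*2 + 1*2 = 4.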